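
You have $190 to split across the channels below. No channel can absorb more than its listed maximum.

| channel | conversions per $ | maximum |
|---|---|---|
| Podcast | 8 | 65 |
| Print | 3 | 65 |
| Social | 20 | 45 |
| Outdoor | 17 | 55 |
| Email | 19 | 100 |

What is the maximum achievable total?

3565

Rank by conversions per $: Social 20 > Email 19 > Outdoor 17 > Podcast 8 > Print 3.
Give Social 45 to hit its cap of 45 — 145 left.
Email: +100 to 100 (cap) — 45 left.
Outdoor has room for 55 but only 45 remain, so it gets 45.
Total = 20×45 + 17×45 + 19×100 = 3565.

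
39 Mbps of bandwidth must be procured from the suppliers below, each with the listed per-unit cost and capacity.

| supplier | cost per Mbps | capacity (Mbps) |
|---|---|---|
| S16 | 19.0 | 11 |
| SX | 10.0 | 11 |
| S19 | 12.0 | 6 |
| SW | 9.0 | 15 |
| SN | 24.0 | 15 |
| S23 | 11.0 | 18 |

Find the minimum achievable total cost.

388

Use suppliers in increasing cost order.
SW at 9.0: take all 15 Mbps → 24 still needed.
SX at 10.0: take all 11 Mbps → 13 still needed.
S23 (11.0): take the remaining 13 → done.
S19, S16, SN: unused.
Cost = 15×9.0 + 11×10.0 + 13×11.0 = 388.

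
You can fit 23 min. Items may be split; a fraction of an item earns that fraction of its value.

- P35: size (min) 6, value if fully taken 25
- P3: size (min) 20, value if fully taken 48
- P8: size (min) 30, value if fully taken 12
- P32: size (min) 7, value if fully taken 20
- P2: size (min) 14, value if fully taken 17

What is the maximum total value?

69

Rank by value-to-size ratio: P35 25/6≈4.17, P32 20/7≈2.86, P3 48/20≈2.4, P2 17/14≈1.21, P8 12/30≈0.4.
P35: take in full, 6 min for value 25 ; 17 left.
P32: take in full, 7 min for value 20 ; 10 left.
10 min left: a 10/20 share of P3 gives 48×10/20 = 24.
Total value = 69.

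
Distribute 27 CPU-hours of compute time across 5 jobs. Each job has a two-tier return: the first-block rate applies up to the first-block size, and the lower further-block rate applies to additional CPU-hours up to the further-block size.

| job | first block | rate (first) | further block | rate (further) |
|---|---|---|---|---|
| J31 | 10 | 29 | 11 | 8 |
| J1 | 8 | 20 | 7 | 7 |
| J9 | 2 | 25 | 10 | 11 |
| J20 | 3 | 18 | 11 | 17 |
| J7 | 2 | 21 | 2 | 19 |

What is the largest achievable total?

634

Order all 10 blocks by rate: J31/T1 29 > J9/T1 25 > J7/T1 21 > J1/T1 20 > J7/T2 19 > J20/T1 18 > J20/T2 17 > J9/T2 11 > J31/T2 8 > J1/T2 7.
J31 T1 at 29: fill all 10 → 17 left.
J9 T1 at 25: fill all 2 → 15 left.
J7 T1 at 21: fill all 2 → 13 left.
J1 T1 at 20: fill all 8 → 5 left.
Fill J7 T2 block (2 at 19) → 3 left.
Fill J20 T1 block (3 at 18) → 0 left.
Total = 29×10 + 25×2 + 21×2 + 20×8 + 19×2 + 18×3 = 634.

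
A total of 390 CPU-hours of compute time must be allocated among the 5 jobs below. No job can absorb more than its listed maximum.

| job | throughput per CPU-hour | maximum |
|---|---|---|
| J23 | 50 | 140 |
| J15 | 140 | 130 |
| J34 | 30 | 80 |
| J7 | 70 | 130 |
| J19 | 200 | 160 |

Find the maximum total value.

Order the jobs by throughput per CPU-hour: J19 200 > J15 140 > J7 70 > J23 50 > J34 30.
J19 takes 160 to reach its cap of 160 ; 230 left.
J15 takes 130 to reach its cap of 130 ; 100 left.
J7: +100 (room for 130) → 100. Pool exhausted.
Total = 140×130 + 70×100 + 200×160 = 57200.

57200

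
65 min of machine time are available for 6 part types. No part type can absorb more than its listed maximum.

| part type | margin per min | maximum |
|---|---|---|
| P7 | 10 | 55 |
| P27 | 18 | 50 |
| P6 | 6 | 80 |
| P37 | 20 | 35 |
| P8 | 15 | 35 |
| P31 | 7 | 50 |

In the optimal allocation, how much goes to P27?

30

Highest margin per min first: P37 20 > P27 18 > P8 15 > P7 10 > P31 7 > P6 6.
Give P37 35 to hit its cap of 35 — 30 left.
P27: +30 (room for 50) → 30. Pool exhausted.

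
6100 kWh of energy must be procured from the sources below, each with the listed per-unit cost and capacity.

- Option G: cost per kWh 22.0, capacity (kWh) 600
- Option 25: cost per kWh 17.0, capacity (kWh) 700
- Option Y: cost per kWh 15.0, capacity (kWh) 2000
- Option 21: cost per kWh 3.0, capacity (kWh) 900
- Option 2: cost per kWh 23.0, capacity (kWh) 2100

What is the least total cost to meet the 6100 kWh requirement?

Fill from the cheapest source first.
Option 21 (3.0): use full 900 ; 5200 kWh to go.
Take 2000 from Option Y at 15.0 ; need 3200 more.
Take 700 from Option 25 at 17.0 ; need 2500 more.
Option G (22.0): use full 600 ; 1900 kWh to go.
Take 1900 from Option 2 at 23.0 to finish.
Cost = 900×3.0 + 2000×15.0 + 700×17.0 + 600×22.0 + 1900×23.0 = 101500.

101500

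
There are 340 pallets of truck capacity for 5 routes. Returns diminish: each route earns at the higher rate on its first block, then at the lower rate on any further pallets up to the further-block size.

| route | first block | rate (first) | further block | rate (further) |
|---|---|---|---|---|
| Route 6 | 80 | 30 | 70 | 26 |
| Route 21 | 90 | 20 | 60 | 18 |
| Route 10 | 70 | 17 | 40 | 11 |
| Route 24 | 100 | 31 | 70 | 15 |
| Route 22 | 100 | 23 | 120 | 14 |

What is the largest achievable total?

9390

Order all 10 blocks by rate: Route 24/tier1 31 > Route 6/tier1 30 > Route 6/tier2 26 > Route 22/tier1 23 > Route 21/tier1 20 > Route 21/tier2 18 > Route 10/tier1 17 > Route 24/tier2 15 > Route 22/tier2 14 > Route 10/tier2 11.
Route 24/tier1 (31): +100 — 240 left.
Route 6/tier1 (30): +80 — 160 left.
Route 6/tier2 (26): +70 — 90 left.
Route 22 tier1 at 23: only 90 left, fill 90.
Total = 31×100 + 30×80 + 26×70 + 23×90 = 9390.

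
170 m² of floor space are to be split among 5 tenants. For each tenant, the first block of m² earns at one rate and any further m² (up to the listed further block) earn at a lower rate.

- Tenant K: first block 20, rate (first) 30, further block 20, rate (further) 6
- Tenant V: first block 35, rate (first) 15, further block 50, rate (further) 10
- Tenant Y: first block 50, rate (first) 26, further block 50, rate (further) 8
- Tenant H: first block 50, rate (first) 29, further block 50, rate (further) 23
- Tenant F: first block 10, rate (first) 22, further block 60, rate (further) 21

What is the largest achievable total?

Rank every tier by rate: Tenant K/first 30 > Tenant H/first 29 > Tenant Y/first 26 > Tenant H/second 23 > Tenant F/first 22 > Tenant F/second 21 > Tenant V/first 15 > Tenant V/second 10 > Tenant Y/second 8 > Tenant K/second 6.
Tenant K/first (30): +20 — 150 left.
Tenant H first at 29: fill all 50 — 100 left.
Tenant Y first at 26: fill all 50 — 50 left.
Tenant H/second (23): +50 — 0 left.
Total = 30×20 + 29×50 + 26×50 + 23×50 = 4500.

4500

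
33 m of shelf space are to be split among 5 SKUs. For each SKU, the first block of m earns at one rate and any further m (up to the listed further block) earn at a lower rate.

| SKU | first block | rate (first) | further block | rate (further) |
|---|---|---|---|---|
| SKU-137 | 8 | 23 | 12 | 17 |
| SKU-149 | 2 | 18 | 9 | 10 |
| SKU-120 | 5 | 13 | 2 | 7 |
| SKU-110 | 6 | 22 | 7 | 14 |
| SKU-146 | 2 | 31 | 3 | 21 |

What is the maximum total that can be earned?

681

Rank every tier by rate: SKU-146/first 31 > SKU-137/first 23 > SKU-110/first 22 > SKU-146/second 21 > SKU-149/first 18 > SKU-137/second 17 > SKU-110/second 14 > SKU-120/first 13 > SKU-149/second 10 > SKU-120/second 7.
SKU-146 first at 31: fill all 2 ; 31 left.
Fill SKU-137 first block (8 at 23) ; 23 left.
Fill SKU-110 first block (6 at 22) ; 17 left.
SKU-146/second (21): +3 ; 14 left.
SKU-149 first at 18: fill all 2 ; 12 left.
Fill SKU-137 second block (12 at 17) ; 0 left.
Total = 31×2 + 23×8 + 22×6 + 21×3 + 18×2 + 17×12 = 681.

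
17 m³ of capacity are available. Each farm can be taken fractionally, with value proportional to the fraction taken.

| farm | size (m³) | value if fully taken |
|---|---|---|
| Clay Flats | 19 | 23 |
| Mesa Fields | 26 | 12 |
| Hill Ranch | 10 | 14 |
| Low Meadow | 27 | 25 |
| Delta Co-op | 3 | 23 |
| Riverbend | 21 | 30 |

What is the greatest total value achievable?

Best value per unit of size first: Delta Co-op 23/3≈7.67, Riverbend 30/21≈1.43, Hill Ranch 14/10≈1.4, Clay Flats 23/19≈1.21, Low Meadow 25/27≈0.926, Mesa Fields 12/26≈0.462.
All 3 m³ of Delta Co-op fit (value 23) — 14 remain.
14 m³ left: a 14/21 share of Riverbend gives 30×14/21 = 20.
Total value = 43.

43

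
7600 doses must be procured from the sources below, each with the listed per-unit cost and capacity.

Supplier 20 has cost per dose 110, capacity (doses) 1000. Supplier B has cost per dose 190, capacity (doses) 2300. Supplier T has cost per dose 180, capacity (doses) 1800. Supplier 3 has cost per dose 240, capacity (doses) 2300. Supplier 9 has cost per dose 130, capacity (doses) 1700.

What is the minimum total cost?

Cheapest first:
Supplier 20 (110): use full 1000 ; 6600 doses to go.
Supplier 9 (130): use full 1700 ; 4900 doses to go.
Supplier T (180): use full 1800 ; 3100 doses to go.
Supplier B (190): use full 2300 ; 800 doses to go.
Supplier 3 at 240: take 800 of its 2300 ; requirement met.
Cost = 1000×110 + 1700×130 + 1800×180 + 2300×190 + 800×240 = 1284000.

1284000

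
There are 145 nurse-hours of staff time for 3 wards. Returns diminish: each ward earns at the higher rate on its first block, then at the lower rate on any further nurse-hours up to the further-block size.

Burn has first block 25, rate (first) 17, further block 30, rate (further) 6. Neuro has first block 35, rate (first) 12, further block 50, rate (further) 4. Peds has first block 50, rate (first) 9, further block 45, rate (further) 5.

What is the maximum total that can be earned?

1500

Rank every tier by rate: Burn/tier1 17 > Neuro/tier1 12 > Peds/tier1 9 > Burn/tier2 6 > Peds/tier2 5 > Neuro/tier2 4.
Fill Burn tier1 block (25 at 17) — 120 left.
Neuro tier1 at 12: fill all 35 — 85 left.
Fill Peds tier1 block (50 at 9) — 35 left.
Fill Burn tier2 block (30 at 6) — 5 left.
Peds/tier2: +5 of 45 at 5; pool empty.
Total = 17×25 + 12×35 + 9×50 + 6×30 + 5×5 = 1500.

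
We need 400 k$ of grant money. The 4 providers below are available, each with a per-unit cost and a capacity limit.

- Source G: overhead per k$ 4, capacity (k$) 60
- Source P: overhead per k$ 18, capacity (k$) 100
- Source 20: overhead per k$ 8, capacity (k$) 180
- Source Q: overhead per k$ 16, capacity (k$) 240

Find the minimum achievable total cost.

4240

Fill from the cheapest provider first.
Source G (4): use full 60 ; 340 k$ to go.
Take 180 from Source 20 at 8 ; need 160 more.
Source Q (16): take the remaining 160 ; done.
Source P: unused.
Cost = 60×4 + 180×8 + 160×16 = 4240.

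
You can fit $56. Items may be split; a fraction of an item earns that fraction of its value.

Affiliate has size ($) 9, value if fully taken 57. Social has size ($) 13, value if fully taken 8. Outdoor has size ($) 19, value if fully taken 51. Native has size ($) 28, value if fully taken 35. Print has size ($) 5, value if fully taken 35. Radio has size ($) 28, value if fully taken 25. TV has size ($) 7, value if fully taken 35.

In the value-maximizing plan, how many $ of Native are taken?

Rank by value-to-size ratio: Print 35/5≈7, Affiliate 57/9≈6.33, TV 35/7≈5, Outdoor 51/19≈2.68, Native 35/28≈1.25, Radio 25/28≈0.893, Social 8/13≈0.615.
All 5 $ of Print fit (value 35) ; 51 remain.
Take all of Affiliate (9 $, value 57) ; 42 $ left.
TV: take in full, 7 $ for value 35 ; 35 left.
All 19 $ of Outdoor fit (value 51) ; 16 remain.
16 $ left: a 16/28 share of Native gives 35×16/28 = 20.

16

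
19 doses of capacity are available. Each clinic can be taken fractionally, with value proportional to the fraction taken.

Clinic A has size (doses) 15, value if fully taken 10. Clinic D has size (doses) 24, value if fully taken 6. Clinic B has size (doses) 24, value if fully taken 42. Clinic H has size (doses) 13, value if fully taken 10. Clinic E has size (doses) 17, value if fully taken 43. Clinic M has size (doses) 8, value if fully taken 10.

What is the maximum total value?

Sort by value density: Clinic E 43/17≈2.53, Clinic B 42/24≈1.75, Clinic M 10/8≈1.25, Clinic H 10/13≈0.769, Clinic A 10/15≈0.667, Clinic D 6/24≈0.25.
Take all of Clinic E (17 doses, value 43) ; 2 doses left.
Only 2 doses remain; take 2/24 of Clinic B for value 42×2/24 = 3.5.
Total value = 46.5.

46.5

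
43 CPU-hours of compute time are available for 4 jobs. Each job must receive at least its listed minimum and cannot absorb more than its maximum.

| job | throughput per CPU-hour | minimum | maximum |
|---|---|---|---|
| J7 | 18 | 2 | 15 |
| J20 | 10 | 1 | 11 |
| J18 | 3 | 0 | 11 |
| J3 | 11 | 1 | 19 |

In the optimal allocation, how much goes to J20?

Meeting every minimum uses 2+1+0+1 = 4 CPU-hours, leaving 39.
Highest throughput per CPU-hour first: J7 18 > J3 11 > J20 10 > J18 3.
J7 takes 13 more to reach its cap of 15 — 26 left.
Give J3 18 more to hit its cap of 19 — 8 left.
J20: +8 (room for 10) → 9. Pool exhausted.

9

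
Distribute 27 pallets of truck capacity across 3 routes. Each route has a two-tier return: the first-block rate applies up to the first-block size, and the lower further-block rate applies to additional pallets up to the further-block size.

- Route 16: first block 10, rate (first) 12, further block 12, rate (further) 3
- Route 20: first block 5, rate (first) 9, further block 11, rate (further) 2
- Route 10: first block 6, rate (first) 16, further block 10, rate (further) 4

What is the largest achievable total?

285

Treat each block as its own option and order by rate: Route 10/first 16 > Route 16/first 12 > Route 20/first 9 > Route 10/second 4 > Route 16/second 3 > Route 20/second 2.
Fill Route 10 first block (6 at 16) — 21 left.
Route 16 first at 12: fill all 10 — 11 left.
Route 20 first at 9: fill all 5 — 6 left.
6 remain; put them into Route 10 second at 4.
Total = 16×6 + 12×10 + 9×5 + 4×6 = 285.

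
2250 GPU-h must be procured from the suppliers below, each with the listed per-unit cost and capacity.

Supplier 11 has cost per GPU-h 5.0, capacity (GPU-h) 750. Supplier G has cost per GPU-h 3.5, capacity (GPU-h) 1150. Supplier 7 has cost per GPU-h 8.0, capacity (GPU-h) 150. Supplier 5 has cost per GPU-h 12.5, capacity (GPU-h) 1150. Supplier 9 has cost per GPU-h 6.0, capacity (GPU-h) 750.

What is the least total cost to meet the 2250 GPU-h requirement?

9875

Cheapest first:
Supplier G at 3.5: take all 1150 GPU-h → 1100 still needed.
Take 750 from Supplier 11 at 5.0 → need 350 more.
Supplier 9 at 6.0: take 350 of its 750 → requirement met.
Supplier 7, Supplier 5: unused.
Cost = 1150×3.5 + 750×5.0 + 350×6.0 = 9875.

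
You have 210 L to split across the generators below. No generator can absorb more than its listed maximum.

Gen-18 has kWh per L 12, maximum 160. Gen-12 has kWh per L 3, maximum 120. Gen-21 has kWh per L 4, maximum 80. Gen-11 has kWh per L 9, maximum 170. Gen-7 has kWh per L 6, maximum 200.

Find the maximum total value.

2370

Highest kWh per L first: Gen-18 12 > Gen-11 9 > Gen-7 6 > Gen-21 4 > Gen-12 3.
Gen-18: +160 to 160 (cap) → 50 left.
Gen-11: +50 (room for 170) → 50. Pool exhausted.
Total = 12×160 + 9×50 = 2370.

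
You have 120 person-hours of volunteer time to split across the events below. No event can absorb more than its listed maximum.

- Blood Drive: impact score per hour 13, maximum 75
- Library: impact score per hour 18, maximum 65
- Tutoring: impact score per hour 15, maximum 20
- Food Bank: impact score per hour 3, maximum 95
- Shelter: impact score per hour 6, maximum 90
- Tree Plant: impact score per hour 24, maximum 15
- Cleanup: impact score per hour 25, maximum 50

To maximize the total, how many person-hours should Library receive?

Highest impact score per hour first: Cleanup 25 > Tree Plant 24 > Library 18 > Tutoring 15 > Blood Drive 13 > Shelter 6 > Food Bank 3.
Cleanup takes 50 to reach its cap of 50 ; 70 left.
Tree Plant takes 15 to reach its cap of 15 ; 55 left.
Library: +55 (room for 65) → 55. Pool exhausted.

55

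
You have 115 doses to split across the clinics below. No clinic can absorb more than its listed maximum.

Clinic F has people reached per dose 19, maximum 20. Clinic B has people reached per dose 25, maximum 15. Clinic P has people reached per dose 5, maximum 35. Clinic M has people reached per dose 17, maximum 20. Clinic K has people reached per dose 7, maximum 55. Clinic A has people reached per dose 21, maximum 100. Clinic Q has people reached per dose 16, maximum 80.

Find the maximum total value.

Rank by people reached per dose: Clinic B 25 > Clinic A 21 > Clinic F 19 > Clinic M 17 > Clinic Q 16 > Clinic K 7 > Clinic P 5.
Clinic B takes 15 to reach its cap of 15 → 100 left.
Clinic A takes 100 to reach its cap of 100 → 0 left.
Total = 25×15 + 21×100 = 2475.

2475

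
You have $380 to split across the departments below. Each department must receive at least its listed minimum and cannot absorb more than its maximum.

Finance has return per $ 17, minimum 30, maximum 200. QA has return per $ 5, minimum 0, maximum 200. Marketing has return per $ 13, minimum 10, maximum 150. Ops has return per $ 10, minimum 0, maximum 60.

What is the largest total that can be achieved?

5650

Meeting every minimum uses 30+0+10+0 = 40 $, leaving 340.
Order the departments by return per $: Finance 17 > Marketing 13 > Ops 10 > QA 5.
Finance takes 170 more to reach its cap of 200 — 170 left.
Marketing takes 140 more to reach its cap of 150 — 30 left.
Only 30 left; Ops takes them to reach 30.
Total = 17×200 + 13×150 + 10×30 = 5650.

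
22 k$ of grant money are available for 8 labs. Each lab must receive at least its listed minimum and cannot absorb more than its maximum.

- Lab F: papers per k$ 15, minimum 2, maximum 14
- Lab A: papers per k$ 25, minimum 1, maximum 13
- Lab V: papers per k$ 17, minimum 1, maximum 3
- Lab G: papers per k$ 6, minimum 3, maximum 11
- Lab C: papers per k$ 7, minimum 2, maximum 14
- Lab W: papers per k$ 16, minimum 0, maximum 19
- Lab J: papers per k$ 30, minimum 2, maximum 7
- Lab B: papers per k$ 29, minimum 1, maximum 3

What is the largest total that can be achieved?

Meeting every minimum uses 2+1+1+3+2+0+2+1 = 12 k$, leaving 10.
Order the labs by papers per k$: Lab J 30 > Lab B 29 > Lab A 25 > Lab V 17 > Lab W 16 > Lab F 15 > Lab C 7 > Lab G 6.
Give Lab J 5 more to hit its cap of 7 — 5 left.
Give Lab B 2 more to hit its cap of 3 — 3 left.
Only 3 left; Lab A takes them to reach 4.
Total = 15×2 + 25×4 + 17×1 + 6×3 + 7×2 + 30×7 + 29×3 = 476.

476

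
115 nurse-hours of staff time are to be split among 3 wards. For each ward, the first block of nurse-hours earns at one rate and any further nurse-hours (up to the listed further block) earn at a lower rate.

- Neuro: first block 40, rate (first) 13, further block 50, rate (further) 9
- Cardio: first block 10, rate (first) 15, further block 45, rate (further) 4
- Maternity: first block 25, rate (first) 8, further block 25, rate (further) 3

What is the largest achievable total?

1240

Order all 6 blocks by rate: Cardio/tier1 15 > Neuro/tier1 13 > Neuro/tier2 9 > Maternity/tier1 8 > Cardio/tier2 4 > Maternity/tier2 3.
Fill Cardio tier1 block (10 at 15) — 105 left.
Neuro tier1 at 13: fill all 40 — 65 left.
Neuro tier2 at 9: fill all 50 — 15 left.
Maternity tier1 at 8: only 15 left, fill 15.
Total = 15×10 + 13×40 + 9×50 + 8×15 = 1240.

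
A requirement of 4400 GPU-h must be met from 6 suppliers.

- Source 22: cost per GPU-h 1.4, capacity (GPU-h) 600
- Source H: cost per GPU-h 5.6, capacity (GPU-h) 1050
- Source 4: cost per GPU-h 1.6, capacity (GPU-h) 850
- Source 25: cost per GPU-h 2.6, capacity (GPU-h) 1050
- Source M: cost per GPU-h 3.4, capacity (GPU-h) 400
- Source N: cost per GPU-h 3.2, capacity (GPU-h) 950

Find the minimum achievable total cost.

12410

Use suppliers in increasing cost order.
Source 22 (1.4): use full 600 ; 3800 GPU-h to go.
Take 850 from Source 4 at 1.6 ; need 2950 more.
Source 25 at 2.6: take all 1050 GPU-h ; 1900 still needed.
Take 950 from Source N at 3.2 ; need 950 more.
Source M at 3.4: take all 400 GPU-h ; 550 still needed.
Take 550 from Source H at 5.6 to finish.
Cost = 600×1.4 + 850×1.6 + 1050×2.6 + 950×3.2 + 400×3.4 + 550×5.6 = 12410.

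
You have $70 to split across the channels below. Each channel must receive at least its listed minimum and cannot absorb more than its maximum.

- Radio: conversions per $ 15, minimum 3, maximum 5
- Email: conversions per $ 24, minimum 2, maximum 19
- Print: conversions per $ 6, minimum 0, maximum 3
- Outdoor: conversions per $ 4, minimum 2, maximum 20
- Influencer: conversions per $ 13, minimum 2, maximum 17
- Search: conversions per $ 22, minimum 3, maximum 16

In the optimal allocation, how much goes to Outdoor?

Meeting every minimum uses 3+2+0+2+2+3 = 12 $, leaving 58.
Order the channels by conversions per $: Email 24 > Search 22 > Radio 15 > Influencer 13 > Print 6 > Outdoor 4.
Give Email 17 more to hit its cap of 19 ; 41 left.
Search: +13 to 16 (cap) ; 28 left.
Radio: +2 to 5 (cap) ; 26 left.
Influencer: +15 to 17 (cap) ; 11 left.
Give Print 3 more to hit its cap of 3 ; 8 left.
Outdoor: +8 (room for 18) → 10. Pool exhausted.

10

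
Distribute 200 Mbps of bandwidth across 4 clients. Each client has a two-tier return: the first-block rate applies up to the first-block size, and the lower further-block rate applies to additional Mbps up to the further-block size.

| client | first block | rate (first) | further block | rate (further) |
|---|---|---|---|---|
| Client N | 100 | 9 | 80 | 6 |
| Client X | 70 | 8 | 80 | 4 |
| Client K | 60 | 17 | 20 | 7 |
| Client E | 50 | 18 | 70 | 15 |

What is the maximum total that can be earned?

Order all 8 blocks by rate: Client E/T1 18 > Client K/T1 17 > Client E/T2 15 > Client N/T1 9 > Client X/T1 8 > Client K/T2 7 > Client N/T2 6 > Client X/T2 4.
Client E/T1 (18): +50 → 150 left.
Fill Client K T1 block (60 at 17) → 90 left.
Client E T2 at 15: fill all 70 → 20 left.
20 remain; put them into Client N T1 at 9.
Total = 18×50 + 17×60 + 15×70 + 9×20 = 3150.

3150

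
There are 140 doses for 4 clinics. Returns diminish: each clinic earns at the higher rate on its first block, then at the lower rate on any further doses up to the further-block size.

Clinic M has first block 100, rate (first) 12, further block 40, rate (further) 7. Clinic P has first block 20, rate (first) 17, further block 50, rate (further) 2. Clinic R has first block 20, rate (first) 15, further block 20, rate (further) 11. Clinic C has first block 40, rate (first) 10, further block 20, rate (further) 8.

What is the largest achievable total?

Treat each block as its own option and order by rate: Clinic P/tier1 17 > Clinic R/tier1 15 > Clinic M/tier1 12 > Clinic R/tier2 11 > Clinic C/tier1 10 > Clinic C/tier2 8 > Clinic M/tier2 7 > Clinic P/tier2 2.
Clinic P/tier1 (17): +20 → 120 left.
Clinic R/tier1 (15): +20 → 100 left.
Clinic M tier1 at 12: fill all 100 → 0 left.
Total = 17×20 + 15×20 + 12×100 = 1840.

1840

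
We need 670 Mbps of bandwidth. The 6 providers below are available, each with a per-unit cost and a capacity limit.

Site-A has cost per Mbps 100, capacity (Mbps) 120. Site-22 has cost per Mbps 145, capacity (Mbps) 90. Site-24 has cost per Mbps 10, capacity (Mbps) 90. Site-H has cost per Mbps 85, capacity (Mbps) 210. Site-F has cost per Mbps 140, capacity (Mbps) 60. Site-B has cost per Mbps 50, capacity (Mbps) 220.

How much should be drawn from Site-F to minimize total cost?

30

Use providers in increasing cost order.
Take 90 from Site-24 at 10 ; need 580 more.
Site-B at 50: take all 220 Mbps ; 360 still needed.
Take 210 from Site-H at 85 ; need 150 more.
Take 120 from Site-A at 100 ; need 30 more.
Site-F (140): take the remaining 30 ; done.
Site-22: unused.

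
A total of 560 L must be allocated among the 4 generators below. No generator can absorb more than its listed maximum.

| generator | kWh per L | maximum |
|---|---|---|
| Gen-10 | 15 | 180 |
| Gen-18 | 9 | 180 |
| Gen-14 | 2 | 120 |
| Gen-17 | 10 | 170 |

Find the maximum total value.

Highest kWh per L first: Gen-10 15 > Gen-17 10 > Gen-18 9 > Gen-14 2.
Gen-10: +180 to 180 (cap) → 380 left.
Gen-17 takes 170 to reach its cap of 170 → 210 left.
Gen-18: +180 to 180 (cap) → 30 left.
Gen-14: +30 (room for 120) → 30. Pool exhausted.
Total = 15×180 + 9×180 + 2×30 + 10×170 = 6080.

6080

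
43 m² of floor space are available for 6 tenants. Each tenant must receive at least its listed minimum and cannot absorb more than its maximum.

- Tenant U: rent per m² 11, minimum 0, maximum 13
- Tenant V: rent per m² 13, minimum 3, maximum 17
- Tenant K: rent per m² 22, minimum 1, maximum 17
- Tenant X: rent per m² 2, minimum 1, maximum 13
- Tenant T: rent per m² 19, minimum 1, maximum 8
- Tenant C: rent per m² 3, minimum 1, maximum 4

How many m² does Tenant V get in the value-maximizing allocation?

Meeting every minimum uses 0+3+1+1+1+1 = 7 m², leaving 36.
Order the tenants by rent per m²: Tenant K 22 > Tenant T 19 > Tenant V 13 > Tenant U 11 > Tenant C 3 > Tenant X 2.
Give Tenant K 16 more to hit its cap of 17 ; 20 left.
Tenant T takes 7 more to reach its cap of 8 ; 13 left.
Only 13 left; Tenant V takes them to reach 16.

16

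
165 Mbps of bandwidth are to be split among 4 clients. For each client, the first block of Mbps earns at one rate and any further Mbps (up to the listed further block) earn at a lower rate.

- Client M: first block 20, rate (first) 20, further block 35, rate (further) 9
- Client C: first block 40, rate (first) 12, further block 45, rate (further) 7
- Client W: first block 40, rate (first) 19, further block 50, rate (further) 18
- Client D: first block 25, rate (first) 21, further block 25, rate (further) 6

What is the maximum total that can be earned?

2945

Rank every tier by rate: Client D/T1 21 > Client M/T1 20 > Client W/T1 19 > Client W/T2 18 > Client C/T1 12 > Client M/T2 9 > Client C/T2 7 > Client D/T2 6.
Fill Client D T1 block (25 at 21) ; 140 left.
Fill Client M T1 block (20 at 20) ; 120 left.
Client W/T1 (19): +40 ; 80 left.
Client W T2 at 18: fill all 50 ; 30 left.
Client C T1 at 12: only 30 left, fill 30.
Total = 21×25 + 20×20 + 19×40 + 18×50 + 12×30 = 2945.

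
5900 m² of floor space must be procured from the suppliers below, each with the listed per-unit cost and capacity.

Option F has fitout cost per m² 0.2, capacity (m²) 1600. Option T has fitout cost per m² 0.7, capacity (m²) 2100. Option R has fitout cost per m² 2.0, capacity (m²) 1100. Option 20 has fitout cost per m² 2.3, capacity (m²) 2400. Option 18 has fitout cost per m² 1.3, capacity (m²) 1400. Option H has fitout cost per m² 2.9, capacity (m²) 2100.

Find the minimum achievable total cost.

5210

Cheapest first:
Option F at 0.2: take all 1600 m² ; 4300 still needed.
Take 2100 from Option T at 0.7 ; need 2200 more.
Option 18 (1.3): use full 1400 ; 800 m² to go.
Option R at 2.0: take 800 of its 1100 ; requirement met.
Option 20, Option H: unused.
Cost = 1600×0.2 + 2100×0.7 + 1400×1.3 + 800×2.0 = 5210.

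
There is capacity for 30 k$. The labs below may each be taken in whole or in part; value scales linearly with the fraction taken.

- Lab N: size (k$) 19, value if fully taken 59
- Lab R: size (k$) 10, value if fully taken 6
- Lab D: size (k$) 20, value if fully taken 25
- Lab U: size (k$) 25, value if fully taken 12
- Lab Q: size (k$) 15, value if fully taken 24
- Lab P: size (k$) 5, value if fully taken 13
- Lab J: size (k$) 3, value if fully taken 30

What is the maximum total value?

106.8

Rank by value-to-size ratio: Lab J 30/3≈10, Lab N 59/19≈3.11, Lab P 13/5≈2.6, Lab Q 24/15≈1.6, Lab D 25/20≈1.25, Lab R 6/10≈0.6, Lab U 12/25≈0.48.
Lab J: take in full, 3 k$ for value 30 → 27 left.
Lab N: take in full, 19 k$ for value 59 → 8 left.
Lab P: take in full, 5 k$ for value 13 → 3 left.
3 k$ left: a 3/15 share of Lab Q gives 24×3/15 = 4.8.
Total value = 106.8.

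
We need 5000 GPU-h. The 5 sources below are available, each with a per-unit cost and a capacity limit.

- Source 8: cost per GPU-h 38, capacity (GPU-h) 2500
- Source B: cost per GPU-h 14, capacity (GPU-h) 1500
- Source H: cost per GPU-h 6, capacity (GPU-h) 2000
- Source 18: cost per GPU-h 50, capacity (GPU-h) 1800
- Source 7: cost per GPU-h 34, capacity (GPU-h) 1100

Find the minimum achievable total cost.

85600

Cheapest first:
Take 2000 from Source H at 6 — need 3000 more.
Take 1500 from Source B at 14 — need 1500 more.
Take 1100 from Source 7 at 34 — need 400 more.
Take 400 from Source 8 at 38 to finish.
Source 18: unused.
Cost = 2000×6 + 1500×14 + 1100×34 + 400×38 = 85600.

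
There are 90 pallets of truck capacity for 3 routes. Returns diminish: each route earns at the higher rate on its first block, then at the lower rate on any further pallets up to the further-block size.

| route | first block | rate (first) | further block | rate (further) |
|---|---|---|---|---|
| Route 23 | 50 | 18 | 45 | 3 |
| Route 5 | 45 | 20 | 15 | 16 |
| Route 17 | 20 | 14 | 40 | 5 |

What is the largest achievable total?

1710

Treat each block as its own option and order by rate: Route 5/T1 20 > Route 23/T1 18 > Route 5/T2 16 > Route 17/T1 14 > Route 17/T2 5 > Route 23/T2 3.
Route 5/T1 (20): +45 → 45 left.
Route 23 T1 at 18: only 45 left, fill 45.
Total = 20×45 + 18×45 = 1710.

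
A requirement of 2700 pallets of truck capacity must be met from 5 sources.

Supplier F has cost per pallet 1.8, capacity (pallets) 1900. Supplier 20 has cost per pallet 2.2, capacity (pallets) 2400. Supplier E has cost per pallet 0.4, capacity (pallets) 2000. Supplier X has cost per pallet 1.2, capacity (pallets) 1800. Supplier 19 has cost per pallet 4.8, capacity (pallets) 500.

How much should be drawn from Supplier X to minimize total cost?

Fill from the cheapest source first.
Take 2000 from Supplier E at 0.4 → need 700 more.
Supplier X (1.2): take the remaining 700 → done.
Supplier F, Supplier 20, Supplier 19: unused.

700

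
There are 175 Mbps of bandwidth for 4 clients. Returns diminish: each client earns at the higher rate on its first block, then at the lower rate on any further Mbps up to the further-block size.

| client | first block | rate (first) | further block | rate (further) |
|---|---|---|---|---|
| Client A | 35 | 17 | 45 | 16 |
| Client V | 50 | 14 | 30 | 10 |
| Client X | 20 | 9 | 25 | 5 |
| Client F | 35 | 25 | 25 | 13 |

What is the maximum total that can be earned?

Treat each block as its own option and order by rate: Client F/first 25 > Client A/first 17 > Client A/second 16 > Client V/first 14 > Client F/second 13 > Client V/second 10 > Client X/first 9 > Client X/second 5.
Client F first at 25: fill all 35 → 140 left.
Fill Client A first block (35 at 17) → 105 left.
Client A second at 16: fill all 45 → 60 left.
Client V/first (14): +50 → 10 left.
Client F second at 13: only 10 left, fill 10.
Total = 25×35 + 17×35 + 16×45 + 14×50 + 13×10 = 3020.

3020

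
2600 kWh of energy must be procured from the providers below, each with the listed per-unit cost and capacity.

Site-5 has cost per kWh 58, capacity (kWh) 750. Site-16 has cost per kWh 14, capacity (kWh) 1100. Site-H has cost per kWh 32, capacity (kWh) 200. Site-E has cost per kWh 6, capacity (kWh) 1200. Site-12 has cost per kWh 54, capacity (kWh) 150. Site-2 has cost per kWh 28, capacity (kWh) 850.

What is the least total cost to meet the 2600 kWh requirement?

31000

Cheapest first:
Take 1200 from Site-E at 6 — need 1400 more.
Site-16 (14): use full 1100 — 300 kWh to go.
Site-2 at 28: take 300 of its 850 — requirement met.
Site-H, Site-12, Site-5: unused.
Cost = 1200×6 + 1100×14 + 300×28 = 31000.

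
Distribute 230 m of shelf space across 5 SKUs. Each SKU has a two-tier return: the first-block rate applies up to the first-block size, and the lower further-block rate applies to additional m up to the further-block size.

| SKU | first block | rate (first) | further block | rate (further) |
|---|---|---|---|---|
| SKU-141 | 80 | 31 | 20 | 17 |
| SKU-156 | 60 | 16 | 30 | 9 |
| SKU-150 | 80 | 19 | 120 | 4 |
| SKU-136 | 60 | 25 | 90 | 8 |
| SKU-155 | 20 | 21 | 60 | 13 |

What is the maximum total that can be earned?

Rank every tier by rate: SKU-141/first 31 > SKU-136/first 25 > SKU-155/first 21 > SKU-150/first 19 > SKU-141/second 17 > SKU-156/first 16 > SKU-155/second 13 > SKU-156/second 9 > SKU-136/second 8 > SKU-150/second 4.
SKU-141 first at 31: fill all 80 ; 150 left.
SKU-136 first at 25: fill all 60 ; 90 left.
SKU-155 first at 21: fill all 20 ; 70 left.
SKU-150/first: +70 of 80 at 19; pool empty.
Total = 31×80 + 25×60 + 21×20 + 19×70 = 5730.

5730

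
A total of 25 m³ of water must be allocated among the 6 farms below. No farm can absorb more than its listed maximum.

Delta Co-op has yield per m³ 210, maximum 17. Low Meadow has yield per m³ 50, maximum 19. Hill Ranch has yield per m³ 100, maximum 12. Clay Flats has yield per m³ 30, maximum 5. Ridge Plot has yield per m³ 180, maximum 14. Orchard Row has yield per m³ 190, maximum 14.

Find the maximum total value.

Order the farms by yield per m³: Delta Co-op 210 > Orchard Row 190 > Ridge Plot 180 > Hill Ranch 100 > Low Meadow 50 > Clay Flats 30.
Delta Co-op: +17 to 17 (cap) — 8 left.
Only 8 left; Orchard Row takes them to reach 8.
Total = 210×17 + 190×8 = 5090.

5090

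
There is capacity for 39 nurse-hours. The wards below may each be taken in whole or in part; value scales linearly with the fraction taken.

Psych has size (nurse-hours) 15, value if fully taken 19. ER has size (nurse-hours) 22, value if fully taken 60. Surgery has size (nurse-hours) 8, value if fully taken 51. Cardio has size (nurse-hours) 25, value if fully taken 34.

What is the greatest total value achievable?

123.24

Rank by value-to-size ratio: Surgery 51/8≈6.38, ER 60/22≈2.73, Cardio 34/25≈1.36, Psych 19/15≈1.27.
All 8 nurse-hours of Surgery fit (value 51) — 31 remain.
All 22 nurse-hours of ER fit (value 60) — 9 remain.
9 nurse-hours left: a 9/25 share of Cardio gives 34×9/25 = 12.24.
Total value = 123.24.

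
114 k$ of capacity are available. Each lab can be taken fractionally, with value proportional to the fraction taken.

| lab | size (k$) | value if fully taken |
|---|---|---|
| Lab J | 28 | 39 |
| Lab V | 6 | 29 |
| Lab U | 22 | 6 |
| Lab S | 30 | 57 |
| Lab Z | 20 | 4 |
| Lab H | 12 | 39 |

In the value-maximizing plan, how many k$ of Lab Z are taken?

16

Rank by value-to-size ratio: Lab V 29/6≈4.83, Lab H 39/12≈3.25, Lab S 57/30≈1.9, Lab J 39/28≈1.39, Lab U 6/22≈0.273, Lab Z 4/20≈0.2.
Take all of Lab V (6 k$, value 29) → 108 k$ left.
Take all of Lab H (12 k$, value 39) → 96 k$ left.
All 30 k$ of Lab S fit (value 57) → 66 remain.
Take all of Lab J (28 k$, value 39) → 38 k$ left.
All 22 k$ of Lab U fit (value 6) → 16 remain.
Only 16 k$ remain; take 16/20 of Lab Z for value 4×16/20 = 3.2.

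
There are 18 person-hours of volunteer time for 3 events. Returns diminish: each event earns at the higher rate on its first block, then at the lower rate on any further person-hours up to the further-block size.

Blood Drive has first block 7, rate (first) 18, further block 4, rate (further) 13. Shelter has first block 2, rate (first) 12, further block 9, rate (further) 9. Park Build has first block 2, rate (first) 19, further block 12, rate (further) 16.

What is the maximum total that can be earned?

308

Treat each block as its own option and order by rate: Park Build/T1 19 > Blood Drive/T1 18 > Park Build/T2 16 > Blood Drive/T2 13 > Shelter/T1 12 > Shelter/T2 9.
Fill Park Build T1 block (2 at 19) — 16 left.
Blood Drive T1 at 18: fill all 7 — 9 left.
Park Build T2 at 16: only 9 left, fill 9.
Total = 19×2 + 18×7 + 16×9 = 308.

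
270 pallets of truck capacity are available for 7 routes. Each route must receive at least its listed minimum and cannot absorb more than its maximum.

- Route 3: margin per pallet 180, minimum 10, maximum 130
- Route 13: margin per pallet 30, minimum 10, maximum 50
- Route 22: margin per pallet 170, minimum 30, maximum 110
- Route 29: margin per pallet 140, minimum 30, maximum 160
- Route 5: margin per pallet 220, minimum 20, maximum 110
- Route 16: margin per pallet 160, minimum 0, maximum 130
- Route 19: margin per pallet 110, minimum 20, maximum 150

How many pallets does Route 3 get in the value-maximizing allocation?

Meeting every minimum uses 10+10+30+30+20+0+20 = 120 pallets, leaving 150.
Highest margin per pallet first: Route 5 220 > Route 3 180 > Route 22 170 > Route 16 160 > Route 29 140 > Route 19 110 > Route 13 30.
Route 5: +90 to 110 (cap) — 60 left.
Route 3: +60 (room for 120) → 70. Pool exhausted.

70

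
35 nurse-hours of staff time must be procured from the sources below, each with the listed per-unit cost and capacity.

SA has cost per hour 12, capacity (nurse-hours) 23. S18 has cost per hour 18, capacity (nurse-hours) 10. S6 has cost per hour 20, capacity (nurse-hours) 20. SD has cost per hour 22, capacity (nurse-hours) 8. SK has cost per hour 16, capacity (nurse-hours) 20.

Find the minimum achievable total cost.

Cheapest first:
Take 23 from SA at 12 — need 12 more.
Take 12 from SK at 16 to finish.
S18, S6, SD: unused.
Cost = 23×12 + 12×16 = 468.

468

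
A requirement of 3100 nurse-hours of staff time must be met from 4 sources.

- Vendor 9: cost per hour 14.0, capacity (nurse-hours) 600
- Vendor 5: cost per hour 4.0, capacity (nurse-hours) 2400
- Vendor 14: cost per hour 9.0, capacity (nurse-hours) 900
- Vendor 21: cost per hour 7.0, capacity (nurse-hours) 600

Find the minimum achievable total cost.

14700

Use sources in increasing cost order.
Take 2400 from Vendor 5 at 4.0 ; need 700 more.
Vendor 21 at 7.0: take all 600 nurse-hours ; 100 still needed.
Take 100 from Vendor 14 at 9.0 to finish.
Vendor 9: unused.
Cost = 2400×4.0 + 600×7.0 + 100×9.0 = 14700.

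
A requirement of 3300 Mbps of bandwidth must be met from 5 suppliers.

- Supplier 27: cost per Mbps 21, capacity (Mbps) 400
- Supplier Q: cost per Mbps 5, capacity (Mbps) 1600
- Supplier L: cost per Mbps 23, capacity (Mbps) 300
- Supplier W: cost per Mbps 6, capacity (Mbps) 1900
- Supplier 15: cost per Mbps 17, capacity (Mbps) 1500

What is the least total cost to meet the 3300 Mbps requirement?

18200

Use suppliers in increasing cost order.
Take 1600 from Supplier Q at 5 → need 1700 more.
Supplier W (6): take the remaining 1700 → done.
Supplier 15, Supplier 27, Supplier L: unused.
Cost = 1600×5 + 1700×6 = 18200.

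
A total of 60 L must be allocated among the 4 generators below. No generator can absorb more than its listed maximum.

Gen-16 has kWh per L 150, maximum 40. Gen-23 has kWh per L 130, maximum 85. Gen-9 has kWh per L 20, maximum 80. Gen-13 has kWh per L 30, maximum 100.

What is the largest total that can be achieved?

8600

Highest kWh per L first: Gen-16 150 > Gen-23 130 > Gen-13 30 > Gen-9 20.
Gen-16: +40 to 40 (cap) — 20 left.
Only 20 left; Gen-23 takes them to reach 20.
Total = 150×40 + 130×20 = 8600.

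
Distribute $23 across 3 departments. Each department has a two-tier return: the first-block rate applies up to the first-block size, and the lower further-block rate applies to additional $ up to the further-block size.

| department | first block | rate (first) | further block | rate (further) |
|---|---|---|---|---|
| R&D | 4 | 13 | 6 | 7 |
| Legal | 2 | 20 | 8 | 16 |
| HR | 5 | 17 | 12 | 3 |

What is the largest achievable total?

333

Rank every tier by rate: Legal/T1 20 > HR/T1 17 > Legal/T2 16 > R&D/T1 13 > R&D/T2 7 > HR/T2 3.
Legal T1 at 20: fill all 2 → 21 left.
HR T1 at 17: fill all 5 → 16 left.
Legal T2 at 16: fill all 8 → 8 left.
R&D/T1 (13): +4 → 4 left.
R&D T2 at 7: only 4 left, fill 4.
Total = 20×2 + 17×5 + 16×8 + 13×4 + 7×4 = 333.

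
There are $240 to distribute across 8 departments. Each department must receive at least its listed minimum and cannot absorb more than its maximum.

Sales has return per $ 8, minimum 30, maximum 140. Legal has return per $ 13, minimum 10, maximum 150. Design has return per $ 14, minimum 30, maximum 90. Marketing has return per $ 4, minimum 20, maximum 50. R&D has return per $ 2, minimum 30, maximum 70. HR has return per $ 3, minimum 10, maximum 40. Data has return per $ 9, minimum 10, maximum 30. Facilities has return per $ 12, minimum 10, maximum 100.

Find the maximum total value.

Meeting every minimum uses 30+10+30+20+30+10+10+10 = 150 $, leaving 90.
Highest return per $ first: Design 14 > Legal 13 > Facilities 12 > Data 9 > Sales 8 > Marketing 4 > HR 3 > R&D 2.
Design: +60 to 90 (cap) ; 30 left.
Legal has room for 140 more but only 30 remain, so it gets 40.
Total = 8×30 + 13×40 + 14×90 + 4×20 + 2×30 + 3×10 + 9×10 + 12×10 = 2400.

2400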